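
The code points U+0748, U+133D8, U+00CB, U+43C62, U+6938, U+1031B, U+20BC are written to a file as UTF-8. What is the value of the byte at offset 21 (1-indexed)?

1-indexed offset 21 is 0-indexed offset 20.
U+0748 → 2-byte form DD 88 at offsets 0–1.
U+133D8 → 4-byte form F0 93 8F 98 at offsets 2–5.
U+00CB → 2-byte form C3 8B at offsets 6–7.
U+43C62 → 4-byte form F1 83 B1 A2 at offsets 8–11.
U+6938 → 3-byte form E6 A4 B8 at offsets 12–14.
U+1031B → 4-byte form F0 90 8C 9B at offsets 15–18.
U+20BC → 3-byte form E2 82 BC at offsets 19–21.
Offset 20 falls in char 7's range; it's byte 2 of E2 82 BC = 0x82.

0x82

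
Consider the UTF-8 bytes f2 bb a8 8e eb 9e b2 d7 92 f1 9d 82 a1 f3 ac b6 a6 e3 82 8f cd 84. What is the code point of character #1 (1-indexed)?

U+BBA0E

Offset 0: leading byte 0xF2 = 11110010 → 4-byte char #1 = F2 BB A8 8E.
Leading byte 0xF2 = 11110010 matches 11110xxx → 4-byte sequence.
Byte 1: 0xF2 = 11110010, payload 010 (3 bits).
Byte 2: 0xBB = 10111011 (10xxxxxx ✓), payload 111011.
Byte 3: 0xA8 = 10101000 (10xxxxxx ✓), payload 101000.
Byte 4: 0x8E = 10001110 (10xxxxxx ✓), payload 001110.
Concatenate: 010111011101000001110 = 0xBBA0E (21 bits → U+BBA0E).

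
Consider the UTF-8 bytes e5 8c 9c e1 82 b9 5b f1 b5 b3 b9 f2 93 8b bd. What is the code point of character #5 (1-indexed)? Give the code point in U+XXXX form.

Offset 0: leading byte 0xE5 = 11100101 → 3-byte char #1 = E5 8C 9C.
Offset 3: leading byte 0xE1 = 11100001 → 3-byte char #2 = E1 82 B9.
Offset 6: leading byte 0x5B = 01011011 → 1-byte char #3 = 5B.
Offset 7: leading byte 0xF1 = 11110001 → 4-byte char #4 = F1 B5 B3 B9.
Offset 11: leading byte 0xF2 = 11110010 → 4-byte char #5 = F2 93 8B BD.
Leading byte 0xF2 = 11110010 matches 11110xxx → 4-byte sequence.
Byte 1: 0xF2 = 11110010, payload 010 (3 bits).
Byte 2: 0x93 = 10010011 (10xxxxxx ✓), payload 010011.
Byte 3: 0x8B = 10001011 (10xxxxxx ✓), payload 001011.
Byte 4: 0xBD = 10111101 (10xxxxxx ✓), payload 111101.
Concatenate: 010010011001011111101 = 0x932FD (21 bits → U+932FD).

U+932FD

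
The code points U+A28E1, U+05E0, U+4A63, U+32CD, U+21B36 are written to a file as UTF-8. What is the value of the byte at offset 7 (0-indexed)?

U+A28E1 → 4-byte form F2 A2 A3 A1 at offsets 0–3.
U+05E0 → 2-byte form D7 A0 at offsets 4–5.
U+4A63 → 3-byte form E4 A9 A3 at offsets 6–8.
Offset 7 falls in char 3's range; it's byte 2 of E4 A9 A3 = 0xA9.

0xA9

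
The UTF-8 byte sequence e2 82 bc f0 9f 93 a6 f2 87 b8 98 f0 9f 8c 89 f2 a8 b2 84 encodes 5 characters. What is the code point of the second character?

Offset 0: leading byte 0xE2 = 11100010 → 3-byte char #1 = E2 82 BC.
Offset 3: leading byte 0xF0 = 11110000 → 4-byte char #2 = F0 9F 93 A6.
Leading byte 0xF0 = 11110000 matches 11110xxx → 4-byte sequence.
Byte 1: 0xF0 = 11110000, payload 000 (3 bits).
Byte 2: 0x9F = 10011111 (10xxxxxx ✓), payload 011111.
Byte 3: 0x93 = 10010011 (10xxxxxx ✓), payload 010011.
Byte 4: 0xA6 = 10100110 (10xxxxxx ✓), payload 100110.
Concatenate: 000011111010011100110 = 0x1F4E6 (21 bits → U+1F4E6).

U+1F4E6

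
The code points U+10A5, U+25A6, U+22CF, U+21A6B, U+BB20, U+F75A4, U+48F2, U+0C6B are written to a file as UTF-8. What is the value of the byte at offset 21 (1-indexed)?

1-indexed offset 21 is 0-indexed offset 20.
U+10A5 → 3-byte form E1 82 A5 at offsets 0–2.
U+25A6 → 3-byte form E2 96 A6 at offsets 3–5.
U+22CF → 3-byte form E2 8B 8F at offsets 6–8.
U+21A6B → 4-byte form F0 A1 A9 AB at offsets 9–12.
U+BB20 → 3-byte form EB AC A0 at offsets 13–15.
U+F75A4 → 4-byte form F3 B7 96 A4 at offsets 16–19.
U+48F2 → 3-byte form E4 A3 B2 at offsets 20–22.
Offset 20 falls in char 7's range; it's byte 1 of E4 A3 B2 = 0xE4.

0xE4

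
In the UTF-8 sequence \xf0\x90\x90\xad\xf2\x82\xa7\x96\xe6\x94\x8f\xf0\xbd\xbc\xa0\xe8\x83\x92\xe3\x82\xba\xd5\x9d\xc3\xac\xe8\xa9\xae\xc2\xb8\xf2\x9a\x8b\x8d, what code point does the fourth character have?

U+3DF20

Offset 0: leading byte 0xF0 = 11110000 → 4-byte char #1 = F0 90 90 AD.
Offset 4: leading byte 0xF2 = 11110010 → 4-byte char #2 = F2 82 A7 96.
Offset 8: leading byte 0xE6 = 11100110 → 3-byte char #3 = E6 94 8F.
Offset 11: leading byte 0xF0 = 11110000 → 4-byte char #4 = F0 BD BC A0.
Leading byte 0xF0 = 11110000 matches 11110xxx → 4-byte sequence.
Byte 1: 0xF0 = 11110000, payload 000 (3 bits).
Byte 2: 0xBD = 10111101 (10xxxxxx ✓), payload 111101.
Byte 3: 0xBC = 10111100 (10xxxxxx ✓), payload 111100.
Byte 4: 0xA0 = 10100000 (10xxxxxx ✓), payload 100000.
Concatenate: 000111101111100100000 = 0x3DF20 (21 bits → U+3DF20).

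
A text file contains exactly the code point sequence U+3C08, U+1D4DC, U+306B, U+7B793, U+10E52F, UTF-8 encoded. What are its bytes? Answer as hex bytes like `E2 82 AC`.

E3 B0 88 F0 9D 93 9C E3 81 AB F1 BB 9E 93 F4 8E 94 AF

U+3C08: 3-byte form → E3 B0 88.
U+1D4DC: 4-byte form → F0 9D 93 9C.
U+306B: 3-byte form → E3 81 AB.
U+7B793: 4-byte form → F1 BB 9E 93.
U+10E52F: 4-byte form → F4 8E 94 AF.
Concatenated (18 bytes): E3 B0 88 F0 9D 93 9C E3 81 AB F1 BB 9E 93 F4 8E 94 AF.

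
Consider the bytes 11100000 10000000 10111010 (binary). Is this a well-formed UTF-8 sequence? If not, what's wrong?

Leading byte 0xE0 = 11100000 → 3-byte form.
Continuation bytes all match 10xxxxxx. Payload decodes to 0x3A.
But 0x3A < 0x800, the minimum for a 3-byte sequence — this is an overlong encoding.

invalid (overlong encoding)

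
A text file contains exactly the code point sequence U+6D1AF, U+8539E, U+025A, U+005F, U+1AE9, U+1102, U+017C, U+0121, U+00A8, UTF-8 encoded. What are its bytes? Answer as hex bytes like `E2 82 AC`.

U+6D1AF: 4-byte form → F1 AD 86 AF.
U+8539E: 4-byte form → F2 85 8E 9E.
U+025A: 2-byte form → C9 9A.
U+005F: 1-byte form → 5F.
U+1AE9: 3-byte form → E1 AB A9.
U+1102: 3-byte form → E1 84 82.
U+017C: 2-byte form → C5 BC.
U+0121: 2-byte form → C4 A1.
U+00A8: 2-byte form → C2 A8.
Concatenated (23 bytes): F1 AD 86 AF F2 85 8E 9E C9 9A 5F E1 AB A9 E1 84 82 C5 BC C4 A1 C2 A8.

F1 AD 86 AF F2 85 8E 9E C9 9A 5F E1 AB A9 E1 84 82 C5 BC C4 A1 C2 A8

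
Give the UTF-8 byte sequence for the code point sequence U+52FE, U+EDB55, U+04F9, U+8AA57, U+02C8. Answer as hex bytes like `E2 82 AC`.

E5 8B BE F3 AD AD 95 D3 B9 F2 8A A9 97 CB 88

U+52FE: 3-byte form → E5 8B BE.
U+EDB55: 4-byte form → F3 AD AD 95.
U+04F9: 2-byte form → D3 B9.
U+8AA57: 4-byte form → F2 8A A9 97.
U+02C8: 2-byte form → CB 88.
Concatenated (15 bytes): E5 8B BE F3 AD AD 95 D3 B9 F2 8A A9 97 CB 88.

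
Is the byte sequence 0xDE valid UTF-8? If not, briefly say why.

Leading byte 0xDE = 11011110 → 2-byte form, but only 1 byte is present.

invalid (sequence truncated)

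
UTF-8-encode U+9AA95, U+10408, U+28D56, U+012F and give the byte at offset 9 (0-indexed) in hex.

0xA8

U+9AA95 → 4-byte form F2 9A AA 95 at offsets 0–3.
U+10408 → 4-byte form F0 90 90 88 at offsets 4–7.
U+28D56 → 4-byte form F0 A8 B5 96 at offsets 8–11.
Offset 9 falls in char 3's range; it's byte 2 of F0 A8 B5 96 = 0xA8.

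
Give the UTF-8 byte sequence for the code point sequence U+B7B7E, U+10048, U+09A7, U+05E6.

F2 B7 AD BE F0 90 81 88 E0 A6 A7 D7 A6

U+B7B7E: 4-byte form → F2 B7 AD BE.
U+10048: 4-byte form → F0 90 81 88.
U+09A7: 3-byte form → E0 A6 A7.
U+05E6: 2-byte form → D7 A6.
Concatenated (13 bytes): F2 B7 AD BE F0 90 81 88 E0 A6 A7 D7 A6.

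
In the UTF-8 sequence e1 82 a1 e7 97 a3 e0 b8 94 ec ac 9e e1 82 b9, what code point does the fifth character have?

U+10B9

Offset 0: leading byte 0xE1 = 11100001 → 3-byte char #1 = E1 82 A1.
Offset 3: leading byte 0xE7 = 11100111 → 3-byte char #2 = E7 97 A3.
Offset 6: leading byte 0xE0 = 11100000 → 3-byte char #3 = E0 B8 94.
Offset 9: leading byte 0xEC = 11101100 → 3-byte char #4 = EC AC 9E.
Offset 12: leading byte 0xE1 = 11100001 → 3-byte char #5 = E1 82 B9.
Leading byte 0xE1 = 11100001 matches 1110xxxx → 3-byte sequence.
Byte 1: 0xE1 = 11100001, payload 0001 (4 bits).
Byte 2: 0x82 = 10000010 (10xxxxxx ✓), payload 000010.
Byte 3: 0xB9 = 10111001 (10xxxxxx ✓), payload 111001.
Concatenate: 0001000010111001 = 0x10B9 (16 bits → U+10B9).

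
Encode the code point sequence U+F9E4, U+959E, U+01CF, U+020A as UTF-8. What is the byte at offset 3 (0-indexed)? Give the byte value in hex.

0xE9

U+F9E4 → 3-byte form EF A7 A4 at offsets 0–2.
U+959E → 3-byte form E9 96 9E at offsets 3–5.
Offset 3 falls in char 2's range; it's byte 1 of E9 96 9E = 0xE9.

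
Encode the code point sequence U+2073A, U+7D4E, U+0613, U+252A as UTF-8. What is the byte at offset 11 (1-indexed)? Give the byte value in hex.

1-indexed offset 11 is 0-indexed offset 10.
U+2073A → 4-byte form F0 A0 9C BA at offsets 0–3.
U+7D4E → 3-byte form E7 B5 8E at offsets 4–6.
U+0613 → 2-byte form D8 93 at offsets 7–8.
U+252A → 3-byte form E2 94 AA at offsets 9–11.
Offset 10 falls in char 4's range; it's byte 2 of E2 94 AA = 0x94.

0x94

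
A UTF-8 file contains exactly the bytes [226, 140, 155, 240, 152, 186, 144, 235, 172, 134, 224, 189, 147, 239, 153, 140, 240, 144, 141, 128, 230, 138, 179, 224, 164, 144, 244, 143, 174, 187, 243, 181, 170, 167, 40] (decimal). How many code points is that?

11

Byte at offset 0: 0xE2 = 11100010 → 3-byte char (#1). Advance 3.
Byte at offset 3: 0xF0 = 11110000 → 4-byte char (#2). Advance 4.
Byte at offset 7: 0xEB = 11101011 → 3-byte char (#3). Advance 3.
Byte at offset 10: 0xE0 = 11100000 → 3-byte char (#4). Advance 3.
Byte at offset 13: 0xEF = 11101111 → 3-byte char (#5). Advance 3.
Byte at offset 16: 0xF0 = 11110000 → 4-byte char (#6). Advance 4.
Byte at offset 20: 0xE6 = 11100110 → 3-byte char (#7). Advance 3.
Byte at offset 23: 0xE0 = 11100000 → 3-byte char (#8). Advance 3.
Byte at offset 26: 0xF4 = 11110100 → 4-byte char (#9). Advance 4.
Byte at offset 30: 0xF3 = 11110011 → 4-byte char (#10). Advance 4.
Byte at offset 34: 0x28 = 00101000 → 1-byte char (#11). Advance 1.
Reached end at offset 35 after 11 code points.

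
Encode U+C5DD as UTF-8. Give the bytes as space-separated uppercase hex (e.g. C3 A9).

U+C5DD = 0xC5DD = 50653 decimal. In range U+0800–U+FFFF → 3-byte form: 1110xxxx 10xxxxxx 10xxxxxx.
Binary (16 bits): 1100010111011101.
Split 4+6+6: 1100 | 010111 | 011101.
Byte 1: 11101100 = 0xEC.
Byte 2: 10010111 = 0x97.
Byte 3: 10011101 = 0x9D.

EC 97 9D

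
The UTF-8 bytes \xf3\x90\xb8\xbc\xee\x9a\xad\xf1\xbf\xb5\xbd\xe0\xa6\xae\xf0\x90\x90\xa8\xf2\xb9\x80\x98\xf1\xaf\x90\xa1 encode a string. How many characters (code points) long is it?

7

Byte at offset 0: 0xF3 = 11110011 → 4-byte char (#1). Advance 4.
Byte at offset 4: 0xEE = 11101110 → 3-byte char (#2). Advance 3.
Byte at offset 7: 0xF1 = 11110001 → 4-byte char (#3). Advance 4.
Byte at offset 11: 0xE0 = 11100000 → 3-byte char (#4). Advance 3.
Byte at offset 14: 0xF0 = 11110000 → 4-byte char (#5). Advance 4.
Byte at offset 18: 0xF2 = 11110010 → 4-byte char (#6). Advance 4.
Byte at offset 22: 0xF1 = 11110001 → 4-byte char (#7). Advance 4.
Reached end at offset 26 after 7 code points.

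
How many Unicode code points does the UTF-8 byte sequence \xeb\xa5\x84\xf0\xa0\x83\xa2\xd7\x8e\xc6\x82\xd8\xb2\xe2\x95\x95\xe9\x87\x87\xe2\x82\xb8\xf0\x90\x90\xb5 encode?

Byte at offset 0: 0xEB = 11101011 → 3-byte char (#1). Advance 3.
Byte at offset 3: 0xF0 = 11110000 → 4-byte char (#2). Advance 4.
Byte at offset 7: 0xD7 = 11010111 → 2-byte char (#3). Advance 2.
Byte at offset 9: 0xC6 = 11000110 → 2-byte char (#4). Advance 2.
Byte at offset 11: 0xD8 = 11011000 → 2-byte char (#5). Advance 2.
Byte at offset 13: 0xE2 = 11100010 → 3-byte char (#6). Advance 3.
Byte at offset 16: 0xE9 = 11101001 → 3-byte char (#7). Advance 3.
Byte at offset 19: 0xE2 = 11100010 → 3-byte char (#8). Advance 3.
Byte at offset 22: 0xF0 = 11110000 → 4-byte char (#9). Advance 4.
Reached end at offset 26 after 9 code points.

9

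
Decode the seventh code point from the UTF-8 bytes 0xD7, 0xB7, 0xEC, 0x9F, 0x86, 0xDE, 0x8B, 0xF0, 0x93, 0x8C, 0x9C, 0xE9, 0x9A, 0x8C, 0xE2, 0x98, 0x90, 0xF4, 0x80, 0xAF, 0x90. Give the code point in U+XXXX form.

U+100BD0

Offset 0: leading byte 0xD7 = 11010111 → 2-byte char #1 = D7 B7.
Offset 2: leading byte 0xEC = 11101100 → 3-byte char #2 = EC 9F 86.
Offset 5: leading byte 0xDE = 11011110 → 2-byte char #3 = DE 8B.
Offset 7: leading byte 0xF0 = 11110000 → 4-byte char #4 = F0 93 8C 9C.
Offset 11: leading byte 0xE9 = 11101001 → 3-byte char #5 = E9 9A 8C.
Offset 14: leading byte 0xE2 = 11100010 → 3-byte char #6 = E2 98 90.
Offset 17: leading byte 0xF4 = 11110100 → 4-byte char #7 = F4 80 AF 90.
Leading byte 0xF4 = 11110100 matches 11110xxx → 4-byte sequence.
Byte 1: 0xF4 = 11110100, payload 100 (3 bits).
Byte 2: 0x80 = 10000000 (10xxxxxx ✓), payload 000000.
Byte 3: 0xAF = 10101111 (10xxxxxx ✓), payload 101111.
Byte 4: 0x90 = 10010000 (10xxxxxx ✓), payload 010000.
Concatenate: 100000000101111010000 = 0x100BD0 (21 bits → U+100BD0).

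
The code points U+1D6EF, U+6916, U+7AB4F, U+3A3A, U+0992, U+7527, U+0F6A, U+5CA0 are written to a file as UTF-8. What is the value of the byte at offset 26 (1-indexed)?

0xA0

1-indexed offset 26 is 0-indexed offset 25.
U+1D6EF → 4-byte form F0 9D 9B AF at offsets 0–3.
U+6916 → 3-byte form E6 A4 96 at offsets 4–6.
U+7AB4F → 4-byte form F1 BA AD 8F at offsets 7–10.
U+3A3A → 3-byte form E3 A8 BA at offsets 11–13.
U+0992 → 3-byte form E0 A6 92 at offsets 14–16.
U+7527 → 3-byte form E7 94 A7 at offsets 17–19.
U+0F6A → 3-byte form E0 BD AA at offsets 20–22.
U+5CA0 → 3-byte form E5 B2 A0 at offsets 23–25.
Offset 25 falls in char 8's range; it's byte 3 of E5 B2 A0 = 0xA0.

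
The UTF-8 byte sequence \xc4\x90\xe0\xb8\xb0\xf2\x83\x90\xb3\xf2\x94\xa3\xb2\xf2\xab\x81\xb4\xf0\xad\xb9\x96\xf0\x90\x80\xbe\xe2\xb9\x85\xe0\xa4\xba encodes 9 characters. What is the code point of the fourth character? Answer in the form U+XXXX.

U+948F2

Offset 0: leading byte 0xC4 = 11000100 → 2-byte char #1 = C4 90.
Offset 2: leading byte 0xE0 = 11100000 → 3-byte char #2 = E0 B8 B0.
Offset 5: leading byte 0xF2 = 11110010 → 4-byte char #3 = F2 83 90 B3.
Offset 9: leading byte 0xF2 = 11110010 → 4-byte char #4 = F2 94 A3 B2.
Leading byte 0xF2 = 11110010 matches 11110xxx → 4-byte sequence.
Byte 1: 0xF2 = 11110010, payload 010 (3 bits).
Byte 2: 0x94 = 10010100 (10xxxxxx ✓), payload 010100.
Byte 3: 0xA3 = 10100011 (10xxxxxx ✓), payload 100011.
Byte 4: 0xB2 = 10110010 (10xxxxxx ✓), payload 110010.
Concatenate: 010010100100011110010 = 0x948F2 (21 bits → U+948F2).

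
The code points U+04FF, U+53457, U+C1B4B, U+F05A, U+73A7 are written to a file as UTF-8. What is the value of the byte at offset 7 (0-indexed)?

0x81

U+04FF → 2-byte form D3 BF at offsets 0–1.
U+53457 → 4-byte form F1 93 91 97 at offsets 2–5.
U+C1B4B → 4-byte form F3 81 AD 8B at offsets 6–9.
Offset 7 falls in char 3's range; it's byte 2 of F3 81 AD 8B = 0x81.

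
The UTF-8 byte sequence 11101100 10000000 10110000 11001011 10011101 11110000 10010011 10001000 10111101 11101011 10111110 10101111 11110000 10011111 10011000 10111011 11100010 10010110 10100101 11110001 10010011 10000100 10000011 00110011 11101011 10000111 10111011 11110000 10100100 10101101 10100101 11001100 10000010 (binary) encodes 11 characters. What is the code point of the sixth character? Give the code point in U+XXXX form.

U+25A5

Offset 0: leading byte 0xEC = 11101100 → 3-byte char #1 = EC 80 B0.
Offset 3: leading byte 0xCB = 11001011 → 2-byte char #2 = CB 9D.
Offset 5: leading byte 0xF0 = 11110000 → 4-byte char #3 = F0 93 88 BD.
Offset 9: leading byte 0xEB = 11101011 → 3-byte char #4 = EB BE AF.
Offset 12: leading byte 0xF0 = 11110000 → 4-byte char #5 = F0 9F 98 BB.
Offset 16: leading byte 0xE2 = 11100010 → 3-byte char #6 = E2 96 A5.
Leading byte 0xE2 = 11100010 matches 1110xxxx → 3-byte sequence.
Byte 1: 0xE2 = 11100010, payload 0010 (4 bits).
Byte 2: 0x96 = 10010110 (10xxxxxx ✓), payload 010110.
Byte 3: 0xA5 = 10100101 (10xxxxxx ✓), payload 100101.
Concatenate: 0010010110100101 = 0x25A5 (16 bits → U+25A5).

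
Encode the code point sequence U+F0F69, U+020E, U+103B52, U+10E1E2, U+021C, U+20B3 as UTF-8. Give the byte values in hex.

F3 B0 BD A9 C8 8E F4 83 AD 92 F4 8E 87 A2 C8 9C E2 82 B3

U+F0F69: 4-byte form → F3 B0 BD A9.
U+020E: 2-byte form → C8 8E.
U+103B52: 4-byte form → F4 83 AD 92.
U+10E1E2: 4-byte form → F4 8E 87 A2.
U+021C: 2-byte form → C8 9C.
U+20B3: 3-byte form → E2 82 B3.
Concatenated (19 bytes): F3 B0 BD A9 C8 8E F4 83 AD 92 F4 8E 87 A2 C8 9C E2 82 B3.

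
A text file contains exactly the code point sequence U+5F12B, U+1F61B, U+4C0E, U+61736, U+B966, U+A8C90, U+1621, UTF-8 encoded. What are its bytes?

F1 9F 84 AB F0 9F 98 9B E4 B0 8E F1 A1 9C B6 EB A5 A6 F2 A8 B2 90 E1 98 A1

U+5F12B: 4-byte form → F1 9F 84 AB.
U+1F61B: 4-byte form → F0 9F 98 9B.
U+4C0E: 3-byte form → E4 B0 8E.
U+61736: 4-byte form → F1 A1 9C B6.
U+B966: 3-byte form → EB A5 A6.
U+A8C90: 4-byte form → F2 A8 B2 90.
U+1621: 3-byte form → E1 98 A1.
Concatenated (25 bytes): F1 9F 84 AB F0 9F 98 9B E4 B0 8E F1 A1 9C B6 EB A5 A6 F2 A8 B2 90 E1 98 A1.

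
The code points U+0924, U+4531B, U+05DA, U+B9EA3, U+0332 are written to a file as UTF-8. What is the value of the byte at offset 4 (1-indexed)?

1-indexed offset 4 is 0-indexed offset 3.
U+0924 → 3-byte form E0 A4 A4 at offsets 0–2.
U+4531B → 4-byte form F1 85 8C 9B at offsets 3–6.
Offset 3 falls in char 2's range; it's byte 1 of F1 85 8C 9B = 0xF1.

0xF1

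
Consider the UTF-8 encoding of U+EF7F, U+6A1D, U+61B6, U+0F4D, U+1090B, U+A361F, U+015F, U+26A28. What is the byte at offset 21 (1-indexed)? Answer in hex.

0xC5

1-indexed offset 21 is 0-indexed offset 20.
U+EF7F → 3-byte form EE BD BF at offsets 0–2.
U+6A1D → 3-byte form E6 A8 9D at offsets 3–5.
U+61B6 → 3-byte form E6 86 B6 at offsets 6–8.
U+0F4D → 3-byte form E0 BD 8D at offsets 9–11.
U+1090B → 4-byte form F0 90 A4 8B at offsets 12–15.
U+A361F → 4-byte form F2 A3 98 9F at offsets 16–19.
U+015F → 2-byte form C5 9F at offsets 20–21.
Offset 20 falls in char 7's range; it's byte 1 of C5 9F = 0xC5.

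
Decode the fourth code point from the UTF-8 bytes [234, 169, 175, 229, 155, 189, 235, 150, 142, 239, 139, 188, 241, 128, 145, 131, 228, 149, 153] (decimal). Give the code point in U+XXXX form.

U+F2FC

Offset 0: leading byte 0xEA = 11101010 → 3-byte char #1 = EA A9 AF.
Offset 3: leading byte 0xE5 = 11100101 → 3-byte char #2 = E5 9B BD.
Offset 6: leading byte 0xEB = 11101011 → 3-byte char #3 = EB 96 8E.
Offset 9: leading byte 0xEF = 11101111 → 3-byte char #4 = EF 8B BC.
Leading byte 0xEF = 11101111 matches 1110xxxx → 3-byte sequence.
Byte 1: 0xEF = 11101111, payload 1111 (4 bits).
Byte 2: 0x8B = 10001011 (10xxxxxx ✓), payload 001011.
Byte 3: 0xBC = 10111100 (10xxxxxx ✓), payload 111100.
Concatenate: 1111001011111100 = 0xF2FC (16 bits → U+F2FC).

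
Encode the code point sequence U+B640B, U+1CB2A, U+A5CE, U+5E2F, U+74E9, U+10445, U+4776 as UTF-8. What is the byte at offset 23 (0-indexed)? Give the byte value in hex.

U+B640B → 4-byte form F2 B6 90 8B at offsets 0–3.
U+1CB2A → 4-byte form F0 9C AC AA at offsets 4–7.
U+A5CE → 3-byte form EA 97 8E at offsets 8–10.
U+5E2F → 3-byte form E5 B8 AF at offsets 11–13.
U+74E9 → 3-byte form E7 93 A9 at offsets 14–16.
U+10445 → 4-byte form F0 90 91 85 at offsets 17–20.
U+4776 → 3-byte form E4 9D B6 at offsets 21–23.
Offset 23 falls in char 7's range; it's byte 3 of E4 9D B6 = 0xB6.

0xB6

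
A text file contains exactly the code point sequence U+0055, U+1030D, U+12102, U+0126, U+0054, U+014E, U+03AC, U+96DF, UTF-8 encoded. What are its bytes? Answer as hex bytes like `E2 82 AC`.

55 F0 90 8C 8D F0 92 84 82 C4 A6 54 C5 8E CE AC E9 9B 9F

U+0055: 1-byte form → 55.
U+1030D: 4-byte form → F0 90 8C 8D.
U+12102: 4-byte form → F0 92 84 82.
U+0126: 2-byte form → C4 A6.
U+0054: 1-byte form → 54.
U+014E: 2-byte form → C5 8E.
U+03AC: 2-byte form → CE AC.
U+96DF: 3-byte form → E9 9B 9F.
Concatenated (19 bytes): 55 F0 90 8C 8D F0 92 84 82 C4 A6 54 C5 8E CE AC E9 9B 9F.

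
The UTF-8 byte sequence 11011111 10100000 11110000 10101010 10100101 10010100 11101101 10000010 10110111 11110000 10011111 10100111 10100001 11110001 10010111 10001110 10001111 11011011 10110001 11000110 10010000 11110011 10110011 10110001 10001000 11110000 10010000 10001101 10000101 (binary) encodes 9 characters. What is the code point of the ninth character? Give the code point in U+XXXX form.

Offset 0: leading byte 0xDF = 11011111 → 2-byte char #1 = DF A0.
Offset 2: leading byte 0xF0 = 11110000 → 4-byte char #2 = F0 AA A5 94.
Offset 6: leading byte 0xED = 11101101 → 3-byte char #3 = ED 82 B7.
Offset 9: leading byte 0xF0 = 11110000 → 4-byte char #4 = F0 9F A7 A1.
Offset 13: leading byte 0xF1 = 11110001 → 4-byte char #5 = F1 97 8E 8F.
Offset 17: leading byte 0xDB = 11011011 → 2-byte char #6 = DB B1.
Offset 19: leading byte 0xC6 = 11000110 → 2-byte char #7 = C6 90.
Offset 21: leading byte 0xF3 = 11110011 → 4-byte char #8 = F3 B3 B1 88.
Offset 25: leading byte 0xF0 = 11110000 → 4-byte char #9 = F0 90 8D 85.
Leading byte 0xF0 = 11110000 matches 11110xxx → 4-byte sequence.
Byte 1: 0xF0 = 11110000, payload 000 (3 bits).
Byte 2: 0x90 = 10010000 (10xxxxxx ✓), payload 010000.
Byte 3: 0x8D = 10001101 (10xxxxxx ✓), payload 001101.
Byte 4: 0x85 = 10000101 (10xxxxxx ✓), payload 000101.
Concatenate: 000010000001101000101 = 0x10345 (21 bits → U+10345).

U+10345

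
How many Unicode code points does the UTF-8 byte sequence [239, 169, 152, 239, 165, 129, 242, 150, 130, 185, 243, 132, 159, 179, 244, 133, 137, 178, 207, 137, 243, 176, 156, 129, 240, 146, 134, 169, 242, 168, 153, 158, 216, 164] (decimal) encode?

10

Byte at offset 0: 0xEF = 11101111 → 3-byte char (#1). Advance 3.
Byte at offset 3: 0xEF = 11101111 → 3-byte char (#2). Advance 3.
Byte at offset 6: 0xF2 = 11110010 → 4-byte char (#3). Advance 4.
Byte at offset 10: 0xF3 = 11110011 → 4-byte char (#4). Advance 4.
Byte at offset 14: 0xF4 = 11110100 → 4-byte char (#5). Advance 4.
Byte at offset 18: 0xCF = 11001111 → 2-byte char (#6). Advance 2.
Byte at offset 20: 0xF3 = 11110011 → 4-byte char (#7). Advance 4.
Byte at offset 24: 0xF0 = 11110000 → 4-byte char (#8). Advance 4.
Byte at offset 28: 0xF2 = 11110010 → 4-byte char (#9). Advance 4.
Byte at offset 32: 0xD8 = 11011000 → 2-byte char (#10). Advance 2.
Reached end at offset 34 after 10 code points.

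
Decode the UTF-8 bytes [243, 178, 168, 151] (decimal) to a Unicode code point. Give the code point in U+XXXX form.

Leading byte 0xF3 = 11110011 matches 11110xxx → 4-byte sequence.
Byte 1: 0xF3 = 11110011, payload 011 (3 bits).
Byte 2: 0xB2 = 10110010 (10xxxxxx ✓), payload 110010.
Byte 3: 0xA8 = 10101000 (10xxxxxx ✓), payload 101000.
Byte 4: 0x97 = 10010111 (10xxxxxx ✓), payload 010111.
Concatenate: 011110010101000010111 = 0xF2A17 (21 bits → U+F2A17).

U+F2A17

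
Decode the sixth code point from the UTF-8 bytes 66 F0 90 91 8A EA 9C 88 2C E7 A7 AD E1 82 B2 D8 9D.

U+10B2

Offset 0: leading byte 0x66 = 01100110 → 1-byte char #1 = 66.
Offset 1: leading byte 0xF0 = 11110000 → 4-byte char #2 = F0 90 91 8A.
Offset 5: leading byte 0xEA = 11101010 → 3-byte char #3 = EA 9C 88.
Offset 8: leading byte 0x2C = 00101100 → 1-byte char #4 = 2C.
Offset 9: leading byte 0xE7 = 11100111 → 3-byte char #5 = E7 A7 AD.
Offset 12: leading byte 0xE1 = 11100001 → 3-byte char #6 = E1 82 B2.
Leading byte 0xE1 = 11100001 matches 1110xxxx → 3-byte sequence.
Byte 1: 0xE1 = 11100001, payload 0001 (4 bits).
Byte 2: 0x82 = 10000010 (10xxxxxx ✓), payload 000010.
Byte 3: 0xB2 = 10110010 (10xxxxxx ✓), payload 110010.
Concatenate: 0001000010110010 = 0x10B2 (16 bits → U+10B2).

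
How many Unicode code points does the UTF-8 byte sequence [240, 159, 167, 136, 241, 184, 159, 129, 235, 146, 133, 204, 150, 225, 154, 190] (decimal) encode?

Byte at offset 0: 0xF0 = 11110000 → 4-byte char (#1). Advance 4.
Byte at offset 4: 0xF1 = 11110001 → 4-byte char (#2). Advance 4.
Byte at offset 8: 0xEB = 11101011 → 3-byte char (#3). Advance 3.
Byte at offset 11: 0xCC = 11001100 → 2-byte char (#4). Advance 2.
Byte at offset 13: 0xE1 = 11100001 → 3-byte char (#5). Advance 3.
Reached end at offset 16 after 5 code points.

5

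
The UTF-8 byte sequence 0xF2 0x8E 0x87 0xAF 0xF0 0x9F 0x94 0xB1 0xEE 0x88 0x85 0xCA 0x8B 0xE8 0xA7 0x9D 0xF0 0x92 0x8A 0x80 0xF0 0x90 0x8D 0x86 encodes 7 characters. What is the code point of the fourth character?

Offset 0: leading byte 0xF2 = 11110010 → 4-byte char #1 = F2 8E 87 AF.
Offset 4: leading byte 0xF0 = 11110000 → 4-byte char #2 = F0 9F 94 B1.
Offset 8: leading byte 0xEE = 11101110 → 3-byte char #3 = EE 88 85.
Offset 11: leading byte 0xCA = 11001010 → 2-byte char #4 = CA 8B.
Leading byte 0xCA = 11001010 matches 110xxxxx → 2-byte sequence.
Byte 1: 0xCA = 11001010, payload 01010 (5 bits).
Byte 2: 0x8B = 10001011 (10xxxxxx ✓), payload 001011.
Concatenate: 01010001011 = 0x28B (11 bits → U+028B).

U+028B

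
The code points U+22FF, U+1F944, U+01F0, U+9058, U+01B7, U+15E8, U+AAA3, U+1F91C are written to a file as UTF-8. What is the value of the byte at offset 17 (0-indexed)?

0xEA

U+22FF → 3-byte form E2 8B BF at offsets 0–2.
U+1F944 → 4-byte form F0 9F A5 84 at offsets 3–6.
U+01F0 → 2-byte form C7 B0 at offsets 7–8.
U+9058 → 3-byte form E9 81 98 at offsets 9–11.
U+01B7 → 2-byte form C6 B7 at offsets 12–13.
U+15E8 → 3-byte form E1 97 A8 at offsets 14–16.
U+AAA3 → 3-byte form EA AA A3 at offsets 17–19.
Offset 17 falls in char 7's range; it's byte 1 of EA AA A3 = 0xEA.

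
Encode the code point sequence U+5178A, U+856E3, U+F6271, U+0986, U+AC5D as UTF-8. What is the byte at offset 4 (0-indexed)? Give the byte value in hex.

0xF2

U+5178A → 4-byte form F1 91 9E 8A at offsets 0–3.
U+856E3 → 4-byte form F2 85 9B A3 at offsets 4–7.
Offset 4 falls in char 2's range; it's byte 1 of F2 85 9B A3 = 0xF2.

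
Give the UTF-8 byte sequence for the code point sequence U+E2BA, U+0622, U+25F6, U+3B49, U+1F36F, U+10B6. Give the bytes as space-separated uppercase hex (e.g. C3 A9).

EE 8A BA D8 A2 E2 97 B6 E3 AD 89 F0 9F 8D AF E1 82 B6

U+E2BA: 3-byte form → EE 8A BA.
U+0622: 2-byte form → D8 A2.
U+25F6: 3-byte form → E2 97 B6.
U+3B49: 3-byte form → E3 AD 89.
U+1F36F: 4-byte form → F0 9F 8D AF.
U+10B6: 3-byte form → E1 82 B6.
Concatenated (18 bytes): EE 8A BA D8 A2 E2 97 B6 E3 AD 89 F0 9F 8D AF E1 82 B6.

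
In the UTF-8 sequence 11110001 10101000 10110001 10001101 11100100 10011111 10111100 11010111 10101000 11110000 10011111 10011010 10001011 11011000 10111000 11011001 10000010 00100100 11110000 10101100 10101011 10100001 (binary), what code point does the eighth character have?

U+2CAE1

Offset 0: leading byte 0xF1 = 11110001 → 4-byte char #1 = F1 A8 B1 8D.
Offset 4: leading byte 0xE4 = 11100100 → 3-byte char #2 = E4 9F BC.
Offset 7: leading byte 0xD7 = 11010111 → 2-byte char #3 = D7 A8.
Offset 9: leading byte 0xF0 = 11110000 → 4-byte char #4 = F0 9F 9A 8B.
Offset 13: leading byte 0xD8 = 11011000 → 2-byte char #5 = D8 B8.
Offset 15: leading byte 0xD9 = 11011001 → 2-byte char #6 = D9 82.
Offset 17: leading byte 0x24 = 00100100 → 1-byte char #7 = 24.
Offset 18: leading byte 0xF0 = 11110000 → 4-byte char #8 = F0 AC AB A1.
Leading byte 0xF0 = 11110000 matches 11110xxx → 4-byte sequence.
Byte 1: 0xF0 = 11110000, payload 000 (3 bits).
Byte 2: 0xAC = 10101100 (10xxxxxx ✓), payload 101100.
Byte 3: 0xAB = 10101011 (10xxxxxx ✓), payload 101011.
Byte 4: 0xA1 = 10100001 (10xxxxxx ✓), payload 100001.
Concatenate: 000101100101011100001 = 0x2CAE1 (21 bits → U+2CAE1).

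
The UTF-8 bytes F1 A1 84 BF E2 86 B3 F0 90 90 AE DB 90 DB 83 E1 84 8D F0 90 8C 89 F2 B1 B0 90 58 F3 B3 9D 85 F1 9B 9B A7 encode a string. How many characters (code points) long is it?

11

Byte at offset 0: 0xF1 = 11110001 → 4-byte char (#1). Advance 4.
Byte at offset 4: 0xE2 = 11100010 → 3-byte char (#2). Advance 3.
Byte at offset 7: 0xF0 = 11110000 → 4-byte char (#3). Advance 4.
Byte at offset 11: 0xDB = 11011011 → 2-byte char (#4). Advance 2.
Byte at offset 13: 0xDB = 11011011 → 2-byte char (#5). Advance 2.
Byte at offset 15: 0xE1 = 11100001 → 3-byte char (#6). Advance 3.
Byte at offset 18: 0xF0 = 11110000 → 4-byte char (#7). Advance 4.
Byte at offset 22: 0xF2 = 11110010 → 4-byte char (#8). Advance 4.
Byte at offset 26: 0x58 = 01011000 → 1-byte char (#9). Advance 1.
Byte at offset 27: 0xF3 = 11110011 → 4-byte char (#10). Advance 4.
Byte at offset 31: 0xF1 = 11110001 → 4-byte char (#11). Advance 4.
Reached end at offset 35 after 11 code points.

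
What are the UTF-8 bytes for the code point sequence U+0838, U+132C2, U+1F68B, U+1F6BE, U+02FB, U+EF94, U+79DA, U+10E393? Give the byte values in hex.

E0 A0 B8 F0 93 8B 82 F0 9F 9A 8B F0 9F 9A BE CB BB EE BE 94 E7 A7 9A F4 8E 8E 93

U+0838: 3-byte form → E0 A0 B8.
U+132C2: 4-byte form → F0 93 8B 82.
U+1F68B: 4-byte form → F0 9F 9A 8B.
U+1F6BE: 4-byte form → F0 9F 9A BE.
U+02FB: 2-byte form → CB BB.
U+EF94: 3-byte form → EE BE 94.
U+79DA: 3-byte form → E7 A7 9A.
U+10E393: 4-byte form → F4 8E 8E 93.
Concatenated (27 bytes): E0 A0 B8 F0 93 8B 82 F0 9F 9A 8B F0 9F 9A BE CB BB EE BE 94 E7 A7 9A F4 8E 8E 93.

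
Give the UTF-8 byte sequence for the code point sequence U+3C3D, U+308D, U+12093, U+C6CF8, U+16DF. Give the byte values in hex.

E3 B0 BD E3 82 8D F0 92 82 93 F3 86 B3 B8 E1 9B 9F

U+3C3D: 3-byte form → E3 B0 BD.
U+308D: 3-byte form → E3 82 8D.
U+12093: 4-byte form → F0 92 82 93.
U+C6CF8: 4-byte form → F3 86 B3 B8.
U+16DF: 3-byte form → E1 9B 9F.
Concatenated (17 bytes): E3 B0 BD E3 82 8D F0 92 82 93 F3 86 B3 B8 E1 9B 9F.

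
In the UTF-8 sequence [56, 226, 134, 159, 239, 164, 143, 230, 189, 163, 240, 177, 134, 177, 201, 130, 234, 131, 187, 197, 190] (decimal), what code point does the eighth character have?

Offset 0: leading byte 0x38 = 00111000 → 1-byte char #1 = 38.
Offset 1: leading byte 0xE2 = 11100010 → 3-byte char #2 = E2 86 9F.
Offset 4: leading byte 0xEF = 11101111 → 3-byte char #3 = EF A4 8F.
Offset 7: leading byte 0xE6 = 11100110 → 3-byte char #4 = E6 BD A3.
Offset 10: leading byte 0xF0 = 11110000 → 4-byte char #5 = F0 B1 86 B1.
Offset 14: leading byte 0xC9 = 11001001 → 2-byte char #6 = C9 82.
Offset 16: leading byte 0xEA = 11101010 → 3-byte char #7 = EA 83 BB.
Offset 19: leading byte 0xC5 = 11000101 → 2-byte char #8 = C5 BE.
Leading byte 0xC5 = 11000101 matches 110xxxxx → 2-byte sequence.
Byte 1: 0xC5 = 11000101, payload 00101 (5 bits).
Byte 2: 0xBE = 10111110 (10xxxxxx ✓), payload 111110.
Concatenate: 00101111110 = 0x17E (11 bits → U+017E).

U+017E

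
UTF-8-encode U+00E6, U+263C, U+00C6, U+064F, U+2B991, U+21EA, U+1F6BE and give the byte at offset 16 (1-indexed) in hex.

1-indexed offset 16 is 0-indexed offset 15.
U+00E6 → 2-byte form C3 A6 at offsets 0–1.
U+263C → 3-byte form E2 98 BC at offsets 2–4.
U+00C6 → 2-byte form C3 86 at offsets 5–6.
U+064F → 2-byte form D9 8F at offsets 7–8.
U+2B991 → 4-byte form F0 AB A6 91 at offsets 9–12.
U+21EA → 3-byte form E2 87 AA at offsets 13–15.
Offset 15 falls in char 6's range; it's byte 3 of E2 87 AA = 0xAA.

0xAA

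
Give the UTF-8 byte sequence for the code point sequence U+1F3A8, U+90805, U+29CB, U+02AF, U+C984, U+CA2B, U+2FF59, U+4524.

U+1F3A8: 4-byte form → F0 9F 8E A8.
U+90805: 4-byte form → F2 90 A0 85.
U+29CB: 3-byte form → E2 A7 8B.
U+02AF: 2-byte form → CA AF.
U+C984: 3-byte form → EC A6 84.
U+CA2B: 3-byte form → EC A8 AB.
U+2FF59: 4-byte form → F0 AF BD 99.
U+4524: 3-byte form → E4 94 A4.
Concatenated (26 bytes): F0 9F 8E A8 F2 90 A0 85 E2 A7 8B CA AF EC A6 84 EC A8 AB F0 AF BD 99 E4 94 A4.

F0 9F 8E A8 F2 90 A0 85 E2 A7 8B CA AF EC A6 84 EC A8 AB F0 AF BD 99 E4 94 A4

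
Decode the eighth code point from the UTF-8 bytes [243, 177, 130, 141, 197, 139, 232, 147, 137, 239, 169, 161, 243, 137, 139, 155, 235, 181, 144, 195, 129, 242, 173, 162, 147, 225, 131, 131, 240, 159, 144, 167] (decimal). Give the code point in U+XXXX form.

Offset 0: leading byte 0xF3 = 11110011 → 4-byte char #1 = F3 B1 82 8D.
Offset 4: leading byte 0xC5 = 11000101 → 2-byte char #2 = C5 8B.
Offset 6: leading byte 0xE8 = 11101000 → 3-byte char #3 = E8 93 89.
Offset 9: leading byte 0xEF = 11101111 → 3-byte char #4 = EF A9 A1.
Offset 12: leading byte 0xF3 = 11110011 → 4-byte char #5 = F3 89 8B 9B.
Offset 16: leading byte 0xEB = 11101011 → 3-byte char #6 = EB B5 90.
Offset 19: leading byte 0xC3 = 11000011 → 2-byte char #7 = C3 81.
Offset 21: leading byte 0xF2 = 11110010 → 4-byte char #8 = F2 AD A2 93.
Leading byte 0xF2 = 11110010 matches 11110xxx → 4-byte sequence.
Byte 1: 0xF2 = 11110010, payload 010 (3 bits).
Byte 2: 0xAD = 10101101 (10xxxxxx ✓), payload 101101.
Byte 3: 0xA2 = 10100010 (10xxxxxx ✓), payload 100010.
Byte 4: 0x93 = 10010011 (10xxxxxx ✓), payload 010011.
Concatenate: 010101101100010010011 = 0xAD893 (21 bits → U+AD893).

U+AD893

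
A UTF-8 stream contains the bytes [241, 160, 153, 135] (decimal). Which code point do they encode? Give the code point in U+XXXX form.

Leading byte 0xF1 = 11110001 matches 11110xxx → 4-byte sequence.
Byte 1: 0xF1 = 11110001, payload 001 (3 bits).
Byte 2: 0xA0 = 10100000 (10xxxxxx ✓), payload 100000.
Byte 3: 0x99 = 10011001 (10xxxxxx ✓), payload 011001.
Byte 4: 0x87 = 10000111 (10xxxxxx ✓), payload 000111.
Concatenate: 001100000011001000111 = 0x60647 (21 bits → U+60647).

U+60647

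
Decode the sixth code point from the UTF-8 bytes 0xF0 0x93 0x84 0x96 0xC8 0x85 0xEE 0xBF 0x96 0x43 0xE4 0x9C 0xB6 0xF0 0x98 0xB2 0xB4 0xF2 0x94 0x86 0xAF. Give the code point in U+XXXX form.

U+18CB4

Offset 0: leading byte 0xF0 = 11110000 → 4-byte char #1 = F0 93 84 96.
Offset 4: leading byte 0xC8 = 11001000 → 2-byte char #2 = C8 85.
Offset 6: leading byte 0xEE = 11101110 → 3-byte char #3 = EE BF 96.
Offset 9: leading byte 0x43 = 01000011 → 1-byte char #4 = 43.
Offset 10: leading byte 0xE4 = 11100100 → 3-byte char #5 = E4 9C B6.
Offset 13: leading byte 0xF0 = 11110000 → 4-byte char #6 = F0 98 B2 B4.
Leading byte 0xF0 = 11110000 matches 11110xxx → 4-byte sequence.
Byte 1: 0xF0 = 11110000, payload 000 (3 bits).
Byte 2: 0x98 = 10011000 (10xxxxxx ✓), payload 011000.
Byte 3: 0xB2 = 10110010 (10xxxxxx ✓), payload 110010.
Byte 4: 0xB4 = 10110100 (10xxxxxx ✓), payload 110100.
Concatenate: 000011000110010110100 = 0x18CB4 (21 bits → U+18CB4).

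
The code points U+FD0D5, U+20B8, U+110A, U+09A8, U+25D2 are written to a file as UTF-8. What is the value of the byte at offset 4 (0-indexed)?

0xE2

U+FD0D5 → 4-byte form F3 BD 83 95 at offsets 0–3.
U+20B8 → 3-byte form E2 82 B8 at offsets 4–6.
Offset 4 falls in char 2's range; it's byte 1 of E2 82 B8 = 0xE2.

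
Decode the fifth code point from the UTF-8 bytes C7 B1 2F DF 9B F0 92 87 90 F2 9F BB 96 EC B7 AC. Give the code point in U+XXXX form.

U+9FED6

Offset 0: leading byte 0xC7 = 11000111 → 2-byte char #1 = C7 B1.
Offset 2: leading byte 0x2F = 00101111 → 1-byte char #2 = 2F.
Offset 3: leading byte 0xDF = 11011111 → 2-byte char #3 = DF 9B.
Offset 5: leading byte 0xF0 = 11110000 → 4-byte char #4 = F0 92 87 90.
Offset 9: leading byte 0xF2 = 11110010 → 4-byte char #5 = F2 9F BB 96.
Leading byte 0xF2 = 11110010 matches 11110xxx → 4-byte sequence.
Byte 1: 0xF2 = 11110010, payload 010 (3 bits).
Byte 2: 0x9F = 10011111 (10xxxxxx ✓), payload 011111.
Byte 3: 0xBB = 10111011 (10xxxxxx ✓), payload 111011.
Byte 4: 0x96 = 10010110 (10xxxxxx ✓), payload 010110.
Concatenate: 010011111111011010110 = 0x9FED6 (21 bits → U+9FED6).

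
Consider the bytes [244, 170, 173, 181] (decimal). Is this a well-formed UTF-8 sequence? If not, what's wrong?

invalid (encodes a value above U+10FFFF)

Leading byte 0xF4 = 11110100 → 4-byte form.
Payload = 0x12AB75, which exceeds U+10FFFF, the maximum Unicode code point. (Leading bytes F5–FF, or F4 followed by ≥ 0x90, are invalid.)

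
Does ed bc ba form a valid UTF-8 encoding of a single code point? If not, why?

Structurally a 3-byte sequence; payload = 0xDF3A.
But 0xDF3A is in U+D800–U+DFFF, the surrogate range. Surrogates are not Unicode scalar values and are forbidden in UTF-8.

invalid (encodes a surrogate (U+D800–U+DFFF))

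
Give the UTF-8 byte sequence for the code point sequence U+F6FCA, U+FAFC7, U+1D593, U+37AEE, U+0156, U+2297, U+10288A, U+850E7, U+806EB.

U+F6FCA: 4-byte form → F3 B6 BF 8A.
U+FAFC7: 4-byte form → F3 BA BF 87.
U+1D593: 4-byte form → F0 9D 96 93.
U+37AEE: 4-byte form → F0 B7 AB AE.
U+0156: 2-byte form → C5 96.
U+2297: 3-byte form → E2 8A 97.
U+10288A: 4-byte form → F4 82 A2 8A.
U+850E7: 4-byte form → F2 85 83 A7.
U+806EB: 4-byte form → F2 80 9B AB.
Concatenated (33 bytes): F3 B6 BF 8A F3 BA BF 87 F0 9D 96 93 F0 B7 AB AE C5 96 E2 8A 97 F4 82 A2 8A F2 85 83 A7 F2 80 9B AB.

F3 B6 BF 8A F3 BA BF 87 F0 9D 96 93 F0 B7 AB AE C5 96 E2 8A 97 F4 82 A2 8A F2 85 83 A7 F2 80 9B AB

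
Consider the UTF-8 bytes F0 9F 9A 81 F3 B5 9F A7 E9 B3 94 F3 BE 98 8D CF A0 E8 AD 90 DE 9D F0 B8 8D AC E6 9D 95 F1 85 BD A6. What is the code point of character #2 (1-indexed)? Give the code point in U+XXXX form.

Offset 0: leading byte 0xF0 = 11110000 → 4-byte char #1 = F0 9F 9A 81.
Offset 4: leading byte 0xF3 = 11110011 → 4-byte char #2 = F3 B5 9F A7.
Leading byte 0xF3 = 11110011 matches 11110xxx → 4-byte sequence.
Byte 1: 0xF3 = 11110011, payload 011 (3 bits).
Byte 2: 0xB5 = 10110101 (10xxxxxx ✓), payload 110101.
Byte 3: 0x9F = 10011111 (10xxxxxx ✓), payload 011111.
Byte 4: 0xA7 = 10100111 (10xxxxxx ✓), payload 100111.
Concatenate: 011110101011111100111 = 0xF57E7 (21 bits → U+F57E7).

U+F57E7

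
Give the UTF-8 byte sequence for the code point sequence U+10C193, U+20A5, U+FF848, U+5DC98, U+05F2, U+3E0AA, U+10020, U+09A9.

U+10C193: 4-byte form → F4 8C 86 93.
U+20A5: 3-byte form → E2 82 A5.
U+FF848: 4-byte form → F3 BF A1 88.
U+5DC98: 4-byte form → F1 9D B2 98.
U+05F2: 2-byte form → D7 B2.
U+3E0AA: 4-byte form → F0 BE 82 AA.
U+10020: 4-byte form → F0 90 80 A0.
U+09A9: 3-byte form → E0 A6 A9.
Concatenated (28 bytes): F4 8C 86 93 E2 82 A5 F3 BF A1 88 F1 9D B2 98 D7 B2 F0 BE 82 AA F0 90 80 A0 E0 A6 A9.

F4 8C 86 93 E2 82 A5 F3 BF A1 88 F1 9D B2 98 D7 B2 F0 BE 82 AA F0 90 80 A0 E0 A6 A9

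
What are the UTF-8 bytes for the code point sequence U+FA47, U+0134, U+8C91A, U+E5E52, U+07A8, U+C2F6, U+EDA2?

EF A9 87 C4 B4 F2 8C A4 9A F3 A5 B9 92 DE A8 EC 8B B6 EE B6 A2

U+FA47: 3-byte form → EF A9 87.
U+0134: 2-byte form → C4 B4.
U+8C91A: 4-byte form → F2 8C A4 9A.
U+E5E52: 4-byte form → F3 A5 B9 92.
U+07A8: 2-byte form → DE A8.
U+C2F6: 3-byte form → EC 8B B6.
U+EDA2: 3-byte form → EE B6 A2.
Concatenated (21 bytes): EF A9 87 C4 B4 F2 8C A4 9A F3 A5 B9 92 DE A8 EC 8B B6 EE B6 A2.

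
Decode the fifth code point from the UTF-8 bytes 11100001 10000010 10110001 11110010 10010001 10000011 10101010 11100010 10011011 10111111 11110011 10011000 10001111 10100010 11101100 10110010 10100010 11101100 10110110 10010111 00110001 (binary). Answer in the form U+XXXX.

U+CCA2

Offset 0: leading byte 0xE1 = 11100001 → 3-byte char #1 = E1 82 B1.
Offset 3: leading byte 0xF2 = 11110010 → 4-byte char #2 = F2 91 83 AA.
Offset 7: leading byte 0xE2 = 11100010 → 3-byte char #3 = E2 9B BF.
Offset 10: leading byte 0xF3 = 11110011 → 4-byte char #4 = F3 98 8F A2.
Offset 14: leading byte 0xEC = 11101100 → 3-byte char #5 = EC B2 A2.
Leading byte 0xEC = 11101100 matches 1110xxxx → 3-byte sequence.
Byte 1: 0xEC = 11101100, payload 1100 (4 bits).
Byte 2: 0xB2 = 10110010 (10xxxxxx ✓), payload 110010.
Byte 3: 0xA2 = 10100010 (10xxxxxx ✓), payload 100010.
Concatenate: 1100110010100010 = 0xCCA2 (16 bits → U+CCA2).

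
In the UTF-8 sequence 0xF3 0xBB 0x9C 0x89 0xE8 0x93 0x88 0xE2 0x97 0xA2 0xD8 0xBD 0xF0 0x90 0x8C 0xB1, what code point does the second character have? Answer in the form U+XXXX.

U+84C8

Offset 0: leading byte 0xF3 = 11110011 → 4-byte char #1 = F3 BB 9C 89.
Offset 4: leading byte 0xE8 = 11101000 → 3-byte char #2 = E8 93 88.
Leading byte 0xE8 = 11101000 matches 1110xxxx → 3-byte sequence.
Byte 1: 0xE8 = 11101000, payload 1000 (4 bits).
Byte 2: 0x93 = 10010011 (10xxxxxx ✓), payload 010011.
Byte 3: 0x88 = 10001000 (10xxxxxx ✓), payload 001000.
Concatenate: 1000010011001000 = 0x84C8 (16 bits → U+84C8).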